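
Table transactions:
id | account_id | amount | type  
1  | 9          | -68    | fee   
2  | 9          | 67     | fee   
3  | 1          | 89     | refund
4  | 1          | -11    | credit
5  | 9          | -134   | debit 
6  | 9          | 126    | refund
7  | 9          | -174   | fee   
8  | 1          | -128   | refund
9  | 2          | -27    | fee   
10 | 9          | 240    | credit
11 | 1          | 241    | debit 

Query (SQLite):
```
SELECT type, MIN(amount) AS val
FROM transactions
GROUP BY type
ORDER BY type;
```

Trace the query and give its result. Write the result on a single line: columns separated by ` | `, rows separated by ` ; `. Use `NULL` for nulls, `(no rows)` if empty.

credit | -11 ; debit | -134 ; fee | -174 ; refund | -128

Partition transactions by type; compute MIN(amount) within each group.
  credit: ids {4, 10} → MIN(amount)=-11
  debit: ids {5, 11} → MIN(amount)=-134
  fee: ids {1, 2, 7, 9} → MIN(amount)=-174
  refund: ids {3, 6, 8} → MIN(amount)=-128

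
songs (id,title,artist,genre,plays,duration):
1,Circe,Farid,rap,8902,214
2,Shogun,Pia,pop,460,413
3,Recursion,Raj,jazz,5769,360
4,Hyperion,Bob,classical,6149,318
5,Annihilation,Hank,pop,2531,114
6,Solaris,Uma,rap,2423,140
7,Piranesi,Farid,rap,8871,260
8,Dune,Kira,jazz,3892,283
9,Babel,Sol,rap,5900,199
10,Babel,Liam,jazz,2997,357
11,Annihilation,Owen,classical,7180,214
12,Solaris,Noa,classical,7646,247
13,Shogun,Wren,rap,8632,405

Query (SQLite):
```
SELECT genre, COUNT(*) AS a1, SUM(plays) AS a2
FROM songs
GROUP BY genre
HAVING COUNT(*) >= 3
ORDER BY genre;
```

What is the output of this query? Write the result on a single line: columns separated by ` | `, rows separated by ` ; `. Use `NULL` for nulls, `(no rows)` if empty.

classical | 3 | 20975 ; jazz | 3 | 12658 ; rap | 5 | 34728

Group songs by genre.
Per group compute: COUNT(*), SUM(plays).
HAVING: drop groups with fewer than 3 rows.
  classical: ids {4, 11, 12} → COUNT(*)=3, SUM(plays)=20975
  jazz: ids {3, 8, 10} → COUNT(*)=3, SUM(plays)=12658
  pop: ids {2, 5} → COUNT(*)=2, SUM(plays)=2991
  rap: ids {1, 6, 7, 9, 13} → COUNT(*)=5, SUM(plays)=34728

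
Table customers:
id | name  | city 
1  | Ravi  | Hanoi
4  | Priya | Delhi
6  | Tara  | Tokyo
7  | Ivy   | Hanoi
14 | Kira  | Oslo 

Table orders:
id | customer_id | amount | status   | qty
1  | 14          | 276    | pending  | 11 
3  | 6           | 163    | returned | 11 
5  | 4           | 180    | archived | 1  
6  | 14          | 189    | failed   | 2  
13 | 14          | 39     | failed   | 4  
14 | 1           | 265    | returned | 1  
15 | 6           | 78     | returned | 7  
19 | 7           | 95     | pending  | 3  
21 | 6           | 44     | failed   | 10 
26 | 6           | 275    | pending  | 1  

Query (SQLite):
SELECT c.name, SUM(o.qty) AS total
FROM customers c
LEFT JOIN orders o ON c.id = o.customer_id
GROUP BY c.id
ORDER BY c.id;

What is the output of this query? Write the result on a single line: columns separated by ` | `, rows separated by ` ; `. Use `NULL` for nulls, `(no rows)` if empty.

LEFT JOIN keeps every customers row; unmatched ones get NULL for orders columns.
Group by customers.id and compute SUM(o.qty). SUM over an all-NULL group is NULL.
  1: ids {14} → SUM(o.qty)=1
  4: ids {5} → SUM(o.qty)=1
  6: ids {3, 15, 21, 26} → SUM(o.qty)=29
  7: ids {19} → SUM(o.qty)=3
  14: ids {1, 6, 13} → SUM(o.qty)=17

Ravi | 1 ; Priya | 1 ; Tara | 29 ; Ivy | 3 ; Kira | 17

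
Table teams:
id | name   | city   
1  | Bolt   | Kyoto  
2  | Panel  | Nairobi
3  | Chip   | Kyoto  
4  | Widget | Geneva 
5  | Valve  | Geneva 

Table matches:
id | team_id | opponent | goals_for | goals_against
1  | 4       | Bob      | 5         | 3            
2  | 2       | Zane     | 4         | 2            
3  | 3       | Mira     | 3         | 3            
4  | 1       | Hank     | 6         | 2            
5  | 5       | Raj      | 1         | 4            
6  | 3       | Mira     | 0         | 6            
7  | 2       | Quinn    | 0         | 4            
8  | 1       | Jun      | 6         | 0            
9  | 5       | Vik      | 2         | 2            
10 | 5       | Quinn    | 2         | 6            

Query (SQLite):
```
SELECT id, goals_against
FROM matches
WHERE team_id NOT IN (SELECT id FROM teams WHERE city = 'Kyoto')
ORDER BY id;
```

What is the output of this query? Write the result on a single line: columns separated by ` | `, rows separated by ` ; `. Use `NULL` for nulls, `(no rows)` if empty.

Inner query: teams.id where city = 'Kyoto'.
Outer: keep matches rows whose team_id is not in that set.
Inner query → {1, 3}

1 | 3 ; 2 | 2 ; 5 | 4 ; 7 | 4 ; 9 | 2 ; 10 | 6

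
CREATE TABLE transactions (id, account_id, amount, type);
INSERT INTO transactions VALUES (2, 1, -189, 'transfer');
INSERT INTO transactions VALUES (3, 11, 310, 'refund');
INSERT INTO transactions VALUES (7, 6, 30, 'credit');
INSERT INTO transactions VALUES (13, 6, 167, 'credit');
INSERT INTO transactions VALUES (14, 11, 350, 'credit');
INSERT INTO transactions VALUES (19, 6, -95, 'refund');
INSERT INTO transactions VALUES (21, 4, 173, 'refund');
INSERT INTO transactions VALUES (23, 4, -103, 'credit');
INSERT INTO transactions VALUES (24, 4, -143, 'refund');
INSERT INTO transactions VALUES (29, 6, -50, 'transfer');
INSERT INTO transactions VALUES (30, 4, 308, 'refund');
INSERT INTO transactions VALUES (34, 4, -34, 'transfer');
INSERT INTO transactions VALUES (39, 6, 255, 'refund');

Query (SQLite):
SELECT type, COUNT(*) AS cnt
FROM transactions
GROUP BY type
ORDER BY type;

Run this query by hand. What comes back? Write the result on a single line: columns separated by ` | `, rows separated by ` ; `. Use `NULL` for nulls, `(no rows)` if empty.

Partition transactions by type; compute COUNT(*) within each group.
  credit: ids {7, 13, 14, 23} → COUNT(*)=4
  refund: ids {3, 19, 21, 24, 30, 39} → COUNT(*)=6
  transfer: ids {2, 29, 34} → COUNT(*)=3

credit | 4 ; refund | 6 ; transfer | 3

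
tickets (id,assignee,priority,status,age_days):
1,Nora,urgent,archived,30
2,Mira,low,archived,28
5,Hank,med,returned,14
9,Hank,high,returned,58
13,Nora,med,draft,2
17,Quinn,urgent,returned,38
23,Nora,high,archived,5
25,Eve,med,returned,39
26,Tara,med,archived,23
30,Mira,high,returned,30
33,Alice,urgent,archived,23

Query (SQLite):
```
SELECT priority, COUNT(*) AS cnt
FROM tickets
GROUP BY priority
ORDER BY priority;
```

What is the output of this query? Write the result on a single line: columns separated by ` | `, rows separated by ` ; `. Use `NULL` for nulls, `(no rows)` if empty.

high | 3 ; low | 1 ; med | 4 ; urgent | 3

Partition tickets by priority; compute COUNT(*) within each group.
  high: ids {9, 23, 30} → COUNT(*)=3
  low: ids {2} → COUNT(*)=1
  med: ids {5, 13, 25, 26} → COUNT(*)=4
  urgent: ids {1, 17, 33} → COUNT(*)=3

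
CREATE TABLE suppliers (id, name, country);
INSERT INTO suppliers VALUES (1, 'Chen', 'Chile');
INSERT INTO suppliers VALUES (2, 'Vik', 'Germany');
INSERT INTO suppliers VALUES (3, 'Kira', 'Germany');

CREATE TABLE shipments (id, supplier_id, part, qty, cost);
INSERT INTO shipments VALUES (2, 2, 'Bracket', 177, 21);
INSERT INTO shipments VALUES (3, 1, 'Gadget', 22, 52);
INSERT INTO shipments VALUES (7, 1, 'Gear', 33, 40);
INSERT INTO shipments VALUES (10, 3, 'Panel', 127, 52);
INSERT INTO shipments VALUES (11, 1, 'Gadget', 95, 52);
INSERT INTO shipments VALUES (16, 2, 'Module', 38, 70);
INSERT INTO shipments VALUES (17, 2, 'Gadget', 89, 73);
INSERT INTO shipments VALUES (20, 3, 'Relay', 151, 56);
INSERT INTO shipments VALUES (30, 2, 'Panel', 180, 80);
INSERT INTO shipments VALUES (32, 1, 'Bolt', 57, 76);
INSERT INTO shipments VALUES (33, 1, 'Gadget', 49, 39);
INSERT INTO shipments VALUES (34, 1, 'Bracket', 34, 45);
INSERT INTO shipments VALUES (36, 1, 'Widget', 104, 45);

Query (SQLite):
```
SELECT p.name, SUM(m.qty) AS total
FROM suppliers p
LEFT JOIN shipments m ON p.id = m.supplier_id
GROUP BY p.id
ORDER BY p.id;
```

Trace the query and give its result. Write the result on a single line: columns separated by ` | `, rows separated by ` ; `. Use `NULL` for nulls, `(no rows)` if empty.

LEFT JOIN keeps every suppliers row; unmatched ones get NULL for shipments columns.
Group by suppliers.id and compute SUM(m.qty). SUM over an all-NULL group is NULL.
  1: ids {3, 7, 11, 32, 33, 34, 36} → SUM(m.qty)=394
  2: ids {2, 16, 17, 30} → SUM(m.qty)=484
  3: ids {10, 20} → SUM(m.qty)=278

Chen | 394 ; Vik | 484 ; Kira | 278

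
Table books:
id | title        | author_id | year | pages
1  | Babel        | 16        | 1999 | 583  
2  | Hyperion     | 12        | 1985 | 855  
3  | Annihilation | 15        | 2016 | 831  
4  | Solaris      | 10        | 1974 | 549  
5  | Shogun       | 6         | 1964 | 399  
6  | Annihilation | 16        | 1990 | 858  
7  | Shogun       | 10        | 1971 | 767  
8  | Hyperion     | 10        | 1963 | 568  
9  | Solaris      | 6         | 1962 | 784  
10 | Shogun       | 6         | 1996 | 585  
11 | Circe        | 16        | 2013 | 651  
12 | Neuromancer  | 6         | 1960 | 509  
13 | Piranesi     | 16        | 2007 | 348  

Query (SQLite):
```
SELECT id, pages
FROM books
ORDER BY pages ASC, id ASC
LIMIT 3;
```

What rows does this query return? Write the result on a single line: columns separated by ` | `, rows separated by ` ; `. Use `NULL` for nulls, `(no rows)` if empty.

13 | 348 ; 5 | 399 ; 12 | 509

Sort by pages asc, tiebreak id asc: (348, id=13), (399, id=5), (509, id=12), (549, id=4), (568, id=8), (583, id=1) …. Take first 3.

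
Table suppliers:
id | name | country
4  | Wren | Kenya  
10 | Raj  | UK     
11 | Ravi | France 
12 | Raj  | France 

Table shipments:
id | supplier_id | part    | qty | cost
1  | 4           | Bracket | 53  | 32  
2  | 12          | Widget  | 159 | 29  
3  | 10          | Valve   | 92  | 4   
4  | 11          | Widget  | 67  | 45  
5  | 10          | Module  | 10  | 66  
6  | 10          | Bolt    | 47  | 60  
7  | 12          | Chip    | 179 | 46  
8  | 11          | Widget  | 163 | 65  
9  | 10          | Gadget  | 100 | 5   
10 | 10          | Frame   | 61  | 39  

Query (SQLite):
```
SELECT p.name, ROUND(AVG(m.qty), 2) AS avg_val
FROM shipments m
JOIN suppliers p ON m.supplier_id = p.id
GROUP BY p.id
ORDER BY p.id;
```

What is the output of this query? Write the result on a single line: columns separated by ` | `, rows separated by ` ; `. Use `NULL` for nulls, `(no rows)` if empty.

Wren | 53 ; Raj | 62 ; Ravi | 115 ; Raj | 169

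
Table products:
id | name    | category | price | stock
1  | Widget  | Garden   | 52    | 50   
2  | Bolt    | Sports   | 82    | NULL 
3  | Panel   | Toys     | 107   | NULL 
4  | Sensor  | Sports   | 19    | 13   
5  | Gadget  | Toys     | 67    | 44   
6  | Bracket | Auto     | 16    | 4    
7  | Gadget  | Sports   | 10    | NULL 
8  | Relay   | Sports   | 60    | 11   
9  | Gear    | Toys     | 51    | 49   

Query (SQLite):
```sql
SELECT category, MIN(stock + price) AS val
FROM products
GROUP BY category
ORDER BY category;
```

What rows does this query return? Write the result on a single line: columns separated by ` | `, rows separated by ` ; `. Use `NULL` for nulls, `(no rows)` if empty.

Auto | 20 ; Garden | 102 ; Sports | 32 ; Toys | 100

For each row compute stock + price.
Group by category; take MIN of the expression per group.
  Auto: ids {6} → MIN(stock + price)=20
  Garden: ids {1} → MIN(stock + price)=102
  Sports: ids {2, 4, 7, 8} → MIN(stock + price)=32
  Toys: ids {3, 5, 9} → MIN(stock + price)=100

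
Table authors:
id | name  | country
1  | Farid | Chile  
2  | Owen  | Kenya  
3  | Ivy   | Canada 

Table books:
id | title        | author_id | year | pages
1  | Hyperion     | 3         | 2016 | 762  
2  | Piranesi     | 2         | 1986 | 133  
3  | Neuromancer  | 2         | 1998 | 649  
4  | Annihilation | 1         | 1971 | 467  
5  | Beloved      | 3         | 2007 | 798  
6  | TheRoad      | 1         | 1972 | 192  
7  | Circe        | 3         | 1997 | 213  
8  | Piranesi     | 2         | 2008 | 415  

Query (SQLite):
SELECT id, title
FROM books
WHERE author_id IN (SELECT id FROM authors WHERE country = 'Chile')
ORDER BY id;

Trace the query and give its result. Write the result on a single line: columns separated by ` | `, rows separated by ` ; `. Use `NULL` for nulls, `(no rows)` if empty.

4 | Annihilation ; 6 | TheRoad

Inner query: authors.id where country = 'Chile'.
Outer: keep books rows whose author_id is in that set.
Inner query → {1}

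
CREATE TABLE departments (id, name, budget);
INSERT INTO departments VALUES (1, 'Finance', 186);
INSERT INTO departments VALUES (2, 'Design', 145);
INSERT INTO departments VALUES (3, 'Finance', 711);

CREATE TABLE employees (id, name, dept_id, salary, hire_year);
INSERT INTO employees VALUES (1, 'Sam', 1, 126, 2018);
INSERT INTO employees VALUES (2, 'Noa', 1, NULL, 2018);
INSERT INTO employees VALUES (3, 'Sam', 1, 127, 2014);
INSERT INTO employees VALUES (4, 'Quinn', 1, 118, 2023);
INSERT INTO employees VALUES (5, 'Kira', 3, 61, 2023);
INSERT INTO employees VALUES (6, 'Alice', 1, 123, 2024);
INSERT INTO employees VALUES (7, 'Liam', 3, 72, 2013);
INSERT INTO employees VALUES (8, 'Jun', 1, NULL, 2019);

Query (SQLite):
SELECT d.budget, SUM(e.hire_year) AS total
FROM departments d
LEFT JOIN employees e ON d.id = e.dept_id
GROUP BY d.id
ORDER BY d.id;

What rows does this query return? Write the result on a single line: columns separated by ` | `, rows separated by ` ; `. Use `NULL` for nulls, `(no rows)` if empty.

LEFT JOIN keeps every departments row; unmatched ones get NULL for employees columns.
Group by departments.id and compute SUM(e.hire_year). SUM over an all-NULL group is NULL.
  1: ids {1, 2, 3, 4, 6, 8} → SUM(e.hire_year)=12116
  2: ids {—} → SUM(e.hire_year)=NULL
  3: ids {5, 7} → SUM(e.hire_year)=4036

186 | 12116 ; 145 | NULL ; 711 | 4036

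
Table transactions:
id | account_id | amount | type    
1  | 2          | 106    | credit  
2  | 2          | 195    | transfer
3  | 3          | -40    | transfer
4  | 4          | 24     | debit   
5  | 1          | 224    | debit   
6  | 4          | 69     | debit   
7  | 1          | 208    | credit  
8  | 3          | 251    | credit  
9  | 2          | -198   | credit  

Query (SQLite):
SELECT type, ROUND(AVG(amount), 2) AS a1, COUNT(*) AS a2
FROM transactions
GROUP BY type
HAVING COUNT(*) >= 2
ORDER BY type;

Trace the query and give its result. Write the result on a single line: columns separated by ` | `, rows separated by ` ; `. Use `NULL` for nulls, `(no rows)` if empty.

Group transactions by type.
Per group compute: ROUND(AVG(amount), 2), COUNT(*).
HAVING: drop groups with fewer than 2 rows.
  credit: ids {1, 7, 8, 9} → ROUND(AVG(amount), 2)=91.75, COUNT(*)=4
  debit: ids {4, 5, 6} → ROUND(AVG(amount), 2)=105.67, COUNT(*)=3
  transfer: ids {2, 3} → ROUND(AVG(amount), 2)=77.5, COUNT(*)=2

credit | 91.75 | 4 ; debit | 105.67 | 3 ; transfer | 77.5 | 2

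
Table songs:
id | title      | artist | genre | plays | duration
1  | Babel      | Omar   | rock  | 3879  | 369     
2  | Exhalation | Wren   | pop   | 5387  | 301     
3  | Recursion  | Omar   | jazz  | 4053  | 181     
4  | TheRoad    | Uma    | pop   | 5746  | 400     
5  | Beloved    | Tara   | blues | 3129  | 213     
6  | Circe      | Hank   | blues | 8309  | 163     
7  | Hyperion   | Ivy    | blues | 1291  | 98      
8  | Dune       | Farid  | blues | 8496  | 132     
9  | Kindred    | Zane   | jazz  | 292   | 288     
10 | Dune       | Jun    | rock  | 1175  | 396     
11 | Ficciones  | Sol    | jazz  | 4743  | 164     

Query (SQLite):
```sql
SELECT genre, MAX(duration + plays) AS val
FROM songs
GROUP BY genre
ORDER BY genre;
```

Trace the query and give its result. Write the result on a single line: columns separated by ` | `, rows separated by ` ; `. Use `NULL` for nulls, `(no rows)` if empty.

blues | 8628 ; jazz | 4907 ; pop | 6146 ; rock | 4248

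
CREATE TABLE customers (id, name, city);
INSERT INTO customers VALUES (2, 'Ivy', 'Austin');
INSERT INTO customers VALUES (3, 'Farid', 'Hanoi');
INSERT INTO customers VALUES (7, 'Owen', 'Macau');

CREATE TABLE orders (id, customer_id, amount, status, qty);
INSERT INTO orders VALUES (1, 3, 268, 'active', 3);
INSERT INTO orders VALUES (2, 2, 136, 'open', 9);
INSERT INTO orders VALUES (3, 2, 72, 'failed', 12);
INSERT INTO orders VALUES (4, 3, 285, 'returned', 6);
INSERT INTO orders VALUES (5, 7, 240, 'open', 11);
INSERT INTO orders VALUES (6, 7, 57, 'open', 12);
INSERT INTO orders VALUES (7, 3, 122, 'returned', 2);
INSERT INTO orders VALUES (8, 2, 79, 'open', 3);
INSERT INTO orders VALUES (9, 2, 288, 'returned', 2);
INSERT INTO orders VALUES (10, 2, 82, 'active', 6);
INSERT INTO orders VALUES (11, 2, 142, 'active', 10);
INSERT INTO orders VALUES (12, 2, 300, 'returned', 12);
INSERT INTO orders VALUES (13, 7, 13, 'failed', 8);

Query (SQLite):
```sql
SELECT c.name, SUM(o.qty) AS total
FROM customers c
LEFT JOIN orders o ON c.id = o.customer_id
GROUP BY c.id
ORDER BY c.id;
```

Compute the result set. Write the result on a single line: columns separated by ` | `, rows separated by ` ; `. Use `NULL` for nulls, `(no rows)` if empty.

Ivy | 54 ; Farid | 11 ; Owen | 31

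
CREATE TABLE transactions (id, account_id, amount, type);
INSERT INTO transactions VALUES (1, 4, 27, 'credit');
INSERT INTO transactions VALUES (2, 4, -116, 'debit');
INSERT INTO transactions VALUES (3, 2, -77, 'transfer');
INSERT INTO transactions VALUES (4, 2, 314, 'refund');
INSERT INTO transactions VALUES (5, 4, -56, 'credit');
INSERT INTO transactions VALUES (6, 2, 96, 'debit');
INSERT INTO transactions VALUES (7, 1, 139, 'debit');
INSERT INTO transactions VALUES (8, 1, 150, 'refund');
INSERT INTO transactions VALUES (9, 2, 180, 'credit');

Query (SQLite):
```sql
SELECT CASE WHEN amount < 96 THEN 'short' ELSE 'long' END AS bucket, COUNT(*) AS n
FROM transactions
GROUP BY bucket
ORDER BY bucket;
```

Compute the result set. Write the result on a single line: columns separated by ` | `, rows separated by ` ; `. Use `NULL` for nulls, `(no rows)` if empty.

long | 5 ; short | 4

Bucket rows by amount < 96 → 'short' else 'long'; count each bucket.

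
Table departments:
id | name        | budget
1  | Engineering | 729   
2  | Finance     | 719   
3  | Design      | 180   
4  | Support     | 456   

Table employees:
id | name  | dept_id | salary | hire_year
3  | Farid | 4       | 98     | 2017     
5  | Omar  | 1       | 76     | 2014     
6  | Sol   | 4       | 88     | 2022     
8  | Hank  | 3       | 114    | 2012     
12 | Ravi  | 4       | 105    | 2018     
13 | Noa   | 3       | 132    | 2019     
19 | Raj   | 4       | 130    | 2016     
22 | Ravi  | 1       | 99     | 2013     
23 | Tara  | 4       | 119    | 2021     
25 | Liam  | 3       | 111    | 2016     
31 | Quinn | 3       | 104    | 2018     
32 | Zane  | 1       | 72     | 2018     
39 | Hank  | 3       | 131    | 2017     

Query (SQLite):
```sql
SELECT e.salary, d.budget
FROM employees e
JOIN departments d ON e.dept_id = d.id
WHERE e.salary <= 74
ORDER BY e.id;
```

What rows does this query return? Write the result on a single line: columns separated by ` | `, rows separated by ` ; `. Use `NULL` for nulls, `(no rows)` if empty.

Each employees row matches the departments row where dept_id = departments.id.
Then keep rows with e.salary <= 74.

72 | 729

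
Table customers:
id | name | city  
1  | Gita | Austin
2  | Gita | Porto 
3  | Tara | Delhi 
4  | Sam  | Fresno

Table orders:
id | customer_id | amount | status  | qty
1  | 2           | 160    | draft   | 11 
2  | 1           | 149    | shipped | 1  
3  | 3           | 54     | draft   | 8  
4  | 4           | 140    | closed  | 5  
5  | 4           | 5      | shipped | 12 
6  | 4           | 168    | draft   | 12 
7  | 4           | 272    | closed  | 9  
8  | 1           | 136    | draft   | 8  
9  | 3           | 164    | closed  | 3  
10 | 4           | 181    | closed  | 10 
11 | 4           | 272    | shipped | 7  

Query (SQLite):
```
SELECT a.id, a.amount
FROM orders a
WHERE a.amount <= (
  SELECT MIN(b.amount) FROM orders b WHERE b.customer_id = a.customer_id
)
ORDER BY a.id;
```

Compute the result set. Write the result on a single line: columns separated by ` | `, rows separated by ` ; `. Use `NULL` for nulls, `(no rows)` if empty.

For each orders row a, compute MIN(amount) over rows sharing a.customer_id.
Keep row a if a.amount <= that per-group MIN.
  customer_id=1: MIN(amount) = 136
  customer_id=2: MIN(amount) = 160
  customer_id=3: MIN(amount) = 54
  customer_id=4: MIN(amount) = 5

1 | 160 ; 3 | 54 ; 5 | 5 ; 8 | 136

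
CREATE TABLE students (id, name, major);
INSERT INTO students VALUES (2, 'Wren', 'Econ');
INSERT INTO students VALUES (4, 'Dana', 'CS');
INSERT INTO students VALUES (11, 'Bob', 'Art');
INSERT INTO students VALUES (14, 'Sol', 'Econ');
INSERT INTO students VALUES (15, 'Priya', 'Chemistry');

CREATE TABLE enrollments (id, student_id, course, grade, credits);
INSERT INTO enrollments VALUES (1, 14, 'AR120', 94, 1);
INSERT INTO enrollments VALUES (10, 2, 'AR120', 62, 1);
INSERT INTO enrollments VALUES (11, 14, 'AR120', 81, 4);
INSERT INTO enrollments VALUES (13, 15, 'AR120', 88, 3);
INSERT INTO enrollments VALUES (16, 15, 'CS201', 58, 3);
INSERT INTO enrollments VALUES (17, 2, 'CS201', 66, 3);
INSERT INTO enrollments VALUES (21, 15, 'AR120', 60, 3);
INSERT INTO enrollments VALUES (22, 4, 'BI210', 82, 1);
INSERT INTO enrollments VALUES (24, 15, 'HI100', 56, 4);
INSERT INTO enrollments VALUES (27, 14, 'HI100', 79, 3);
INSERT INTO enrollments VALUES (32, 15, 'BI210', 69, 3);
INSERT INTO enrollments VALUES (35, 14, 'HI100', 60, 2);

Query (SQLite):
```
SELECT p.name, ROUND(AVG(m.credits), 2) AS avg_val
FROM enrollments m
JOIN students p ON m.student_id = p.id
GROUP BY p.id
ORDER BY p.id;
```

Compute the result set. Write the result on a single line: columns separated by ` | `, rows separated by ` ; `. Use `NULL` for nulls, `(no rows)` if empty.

Join each enrollments row to its students via student_id.
Group joined rows by students.id; compute ROUND(AVG(m.credits), 2) per group.
  2: ids {10, 17} → ROUND(AVG(m.credits), 2)=2
  4: ids {22} → ROUND(AVG(m.credits), 2)=1
  14: ids {1, 11, 27, 35} → ROUND(AVG(m.credits), 2)=2.5
  15: ids {13, 16, 21, 24, 32} → ROUND(AVG(m.credits), 2)=3.2

Wren | 2 ; Dana | 1 ; Sol | 2.5 ; Priya | 3.2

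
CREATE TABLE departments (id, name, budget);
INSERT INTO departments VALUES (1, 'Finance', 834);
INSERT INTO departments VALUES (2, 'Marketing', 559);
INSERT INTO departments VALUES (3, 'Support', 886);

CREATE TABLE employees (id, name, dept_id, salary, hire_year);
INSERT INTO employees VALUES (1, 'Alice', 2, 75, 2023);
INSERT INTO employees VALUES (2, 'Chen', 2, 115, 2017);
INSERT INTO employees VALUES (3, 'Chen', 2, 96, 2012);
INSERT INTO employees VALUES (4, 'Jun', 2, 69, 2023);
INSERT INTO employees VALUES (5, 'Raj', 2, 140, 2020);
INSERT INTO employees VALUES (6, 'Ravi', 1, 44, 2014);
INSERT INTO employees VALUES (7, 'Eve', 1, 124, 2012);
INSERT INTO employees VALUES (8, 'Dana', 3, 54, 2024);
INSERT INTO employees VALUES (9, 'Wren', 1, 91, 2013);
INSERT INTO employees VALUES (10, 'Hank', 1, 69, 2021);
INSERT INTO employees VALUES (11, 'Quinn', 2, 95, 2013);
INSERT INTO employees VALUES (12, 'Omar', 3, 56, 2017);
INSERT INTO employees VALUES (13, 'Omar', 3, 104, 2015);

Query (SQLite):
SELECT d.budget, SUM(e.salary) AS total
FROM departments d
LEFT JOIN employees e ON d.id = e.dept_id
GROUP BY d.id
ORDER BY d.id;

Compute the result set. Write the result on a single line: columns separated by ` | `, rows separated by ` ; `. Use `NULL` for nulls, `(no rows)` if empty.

834 | 328 ; 559 | 590 ; 886 | 214

LEFT JOIN keeps every departments row; unmatched ones get NULL for employees columns.
Group by departments.id and compute SUM(e.salary). SUM over an all-NULL group is NULL.
  1: ids {6, 7, 9, 10} → SUM(e.salary)=328
  2: ids {1, 2, 3, 4, 5, 11} → SUM(e.salary)=590
  3: ids {8, 12, 13} → SUM(e.salary)=214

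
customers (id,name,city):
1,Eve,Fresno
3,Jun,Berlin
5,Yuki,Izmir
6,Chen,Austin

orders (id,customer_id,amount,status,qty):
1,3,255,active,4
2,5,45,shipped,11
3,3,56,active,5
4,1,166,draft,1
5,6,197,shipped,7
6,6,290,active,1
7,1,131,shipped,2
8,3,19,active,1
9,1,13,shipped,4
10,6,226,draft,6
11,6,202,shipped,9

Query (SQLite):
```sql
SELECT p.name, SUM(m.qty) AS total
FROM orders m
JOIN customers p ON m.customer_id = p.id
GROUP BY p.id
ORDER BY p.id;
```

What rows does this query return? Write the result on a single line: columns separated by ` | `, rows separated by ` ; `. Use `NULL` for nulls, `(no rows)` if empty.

Eve | 7 ; Jun | 10 ; Yuki | 11 ; Chen | 23

Join each orders row to its customers via customer_id.
Group joined rows by customers.id; compute SUM(m.qty) per group.
  1: ids {4, 7, 9} → SUM(m.qty)=7
  3: ids {1, 3, 8} → SUM(m.qty)=10
  5: ids {2} → SUM(m.qty)=11
  6: ids {5, 6, 10, 11} → SUM(m.qty)=23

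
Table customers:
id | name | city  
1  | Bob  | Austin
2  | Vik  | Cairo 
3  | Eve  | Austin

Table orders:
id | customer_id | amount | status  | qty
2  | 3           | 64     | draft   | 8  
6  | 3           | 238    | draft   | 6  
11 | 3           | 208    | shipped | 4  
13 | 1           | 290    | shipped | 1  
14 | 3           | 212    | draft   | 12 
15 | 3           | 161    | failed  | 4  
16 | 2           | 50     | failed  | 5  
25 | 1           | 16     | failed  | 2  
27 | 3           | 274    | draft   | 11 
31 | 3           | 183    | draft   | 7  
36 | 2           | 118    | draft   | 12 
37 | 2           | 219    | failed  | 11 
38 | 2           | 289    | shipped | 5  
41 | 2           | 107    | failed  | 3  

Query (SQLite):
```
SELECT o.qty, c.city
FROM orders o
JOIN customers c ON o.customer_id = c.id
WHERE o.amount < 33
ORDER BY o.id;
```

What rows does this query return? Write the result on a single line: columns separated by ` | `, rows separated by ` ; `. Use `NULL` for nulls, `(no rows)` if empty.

2 | Austin

Each orders row matches the customers row where customer_id = customers.id.
Then keep rows with o.amount < 33.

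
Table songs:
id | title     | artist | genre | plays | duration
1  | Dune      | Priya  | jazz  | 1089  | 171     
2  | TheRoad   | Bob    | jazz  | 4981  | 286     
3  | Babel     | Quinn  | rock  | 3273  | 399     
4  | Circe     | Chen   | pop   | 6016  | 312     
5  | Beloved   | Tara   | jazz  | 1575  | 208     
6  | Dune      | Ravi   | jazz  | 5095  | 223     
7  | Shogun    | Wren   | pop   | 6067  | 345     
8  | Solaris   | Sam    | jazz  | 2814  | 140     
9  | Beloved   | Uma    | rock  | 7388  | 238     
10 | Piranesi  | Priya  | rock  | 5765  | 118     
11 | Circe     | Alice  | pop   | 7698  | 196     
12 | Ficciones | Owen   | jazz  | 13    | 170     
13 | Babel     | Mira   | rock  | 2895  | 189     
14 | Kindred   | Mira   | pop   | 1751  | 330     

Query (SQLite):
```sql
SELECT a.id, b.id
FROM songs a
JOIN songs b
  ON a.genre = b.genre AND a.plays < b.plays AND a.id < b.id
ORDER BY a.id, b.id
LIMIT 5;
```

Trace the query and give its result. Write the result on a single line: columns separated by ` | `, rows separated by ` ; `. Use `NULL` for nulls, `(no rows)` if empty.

1 | 2 ; 1 | 5 ; 1 | 6 ; 1 | 8 ; 2 | 6

Pairs (a,b) with same genre, a.plays < b.plays, a.id < b.id.
genre groups: jazz:{1,2,5,6,8,12} pop:{4,7,11,14} rock:{3,9,10,13}
Ordered by (a.id, b.id); first 5.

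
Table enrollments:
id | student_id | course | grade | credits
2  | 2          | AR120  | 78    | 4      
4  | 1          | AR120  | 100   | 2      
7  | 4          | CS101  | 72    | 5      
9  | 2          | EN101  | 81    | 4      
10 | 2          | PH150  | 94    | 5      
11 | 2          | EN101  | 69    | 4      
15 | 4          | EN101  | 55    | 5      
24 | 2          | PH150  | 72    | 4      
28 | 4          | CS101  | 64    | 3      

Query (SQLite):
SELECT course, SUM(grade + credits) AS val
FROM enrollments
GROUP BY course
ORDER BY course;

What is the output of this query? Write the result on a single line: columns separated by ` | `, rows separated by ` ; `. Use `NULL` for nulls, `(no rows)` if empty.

For each row compute grade + credits.
Group by course; take SUM of the expression per group.
  AR120: ids {2, 4} → SUM(grade + credits)=184
  CS101: ids {7, 28} → SUM(grade + credits)=144
  EN101: ids {9, 11, 15} → SUM(grade + credits)=218
  PH150: ids {10, 24} → SUM(grade + credits)=175

AR120 | 184 ; CS101 | 144 ; EN101 | 218 ; PH150 | 175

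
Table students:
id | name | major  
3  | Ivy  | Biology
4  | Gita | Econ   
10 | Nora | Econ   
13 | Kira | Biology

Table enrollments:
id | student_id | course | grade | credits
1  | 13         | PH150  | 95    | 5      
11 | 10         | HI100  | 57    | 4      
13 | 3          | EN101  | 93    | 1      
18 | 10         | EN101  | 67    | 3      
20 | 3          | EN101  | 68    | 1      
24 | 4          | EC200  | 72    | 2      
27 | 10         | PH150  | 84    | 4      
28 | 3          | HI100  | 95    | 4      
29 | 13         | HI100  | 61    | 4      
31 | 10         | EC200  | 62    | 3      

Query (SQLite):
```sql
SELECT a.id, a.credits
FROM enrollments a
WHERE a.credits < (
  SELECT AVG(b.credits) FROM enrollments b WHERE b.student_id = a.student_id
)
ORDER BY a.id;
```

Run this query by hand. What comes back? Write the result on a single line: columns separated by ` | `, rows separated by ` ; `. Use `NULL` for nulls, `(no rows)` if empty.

13 | 1 ; 18 | 3 ; 20 | 1 ; 29 | 4 ; 31 | 3

For each enrollments row a, compute AVG(credits) over rows sharing a.student_id.
Keep row a if a.credits < that per-group AVG.
  student_id=3: AVG(credits) = 2.0
  student_id=4: AVG(credits) = 2.0
  student_id=10: AVG(credits) = 3.5
  student_id=13: AVG(credits) = 4.5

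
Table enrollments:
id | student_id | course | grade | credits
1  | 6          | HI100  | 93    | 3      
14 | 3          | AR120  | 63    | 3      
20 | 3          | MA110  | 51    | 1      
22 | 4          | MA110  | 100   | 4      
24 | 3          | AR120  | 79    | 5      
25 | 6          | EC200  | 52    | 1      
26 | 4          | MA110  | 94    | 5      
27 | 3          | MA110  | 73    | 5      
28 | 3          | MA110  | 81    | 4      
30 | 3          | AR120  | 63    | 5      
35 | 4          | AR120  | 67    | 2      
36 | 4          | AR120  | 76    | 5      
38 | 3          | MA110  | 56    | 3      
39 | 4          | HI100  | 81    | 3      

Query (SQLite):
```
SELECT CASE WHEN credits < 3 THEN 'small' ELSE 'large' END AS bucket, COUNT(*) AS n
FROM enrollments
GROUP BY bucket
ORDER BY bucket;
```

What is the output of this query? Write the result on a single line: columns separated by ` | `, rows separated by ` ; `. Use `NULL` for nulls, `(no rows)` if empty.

large | 11 ; small | 3

Bucket rows by credits < 3 → 'small' else 'large'; count each bucket.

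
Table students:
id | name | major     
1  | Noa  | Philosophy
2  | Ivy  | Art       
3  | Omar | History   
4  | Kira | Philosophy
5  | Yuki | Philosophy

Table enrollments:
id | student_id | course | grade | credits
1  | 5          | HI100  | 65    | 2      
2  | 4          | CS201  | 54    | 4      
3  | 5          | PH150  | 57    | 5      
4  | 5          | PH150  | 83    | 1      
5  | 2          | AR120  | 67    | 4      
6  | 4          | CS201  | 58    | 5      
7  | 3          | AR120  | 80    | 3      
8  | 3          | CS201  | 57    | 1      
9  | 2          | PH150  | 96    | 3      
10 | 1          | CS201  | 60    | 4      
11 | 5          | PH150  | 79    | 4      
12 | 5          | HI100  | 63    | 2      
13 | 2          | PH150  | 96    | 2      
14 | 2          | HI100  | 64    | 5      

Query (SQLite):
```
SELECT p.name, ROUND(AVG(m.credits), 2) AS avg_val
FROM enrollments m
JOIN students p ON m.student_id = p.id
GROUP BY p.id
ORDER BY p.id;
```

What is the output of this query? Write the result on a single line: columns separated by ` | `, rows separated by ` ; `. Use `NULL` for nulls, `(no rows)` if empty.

Join each enrollments row to its students via student_id.
Group joined rows by students.id; compute ROUND(AVG(m.credits), 2) per group.
  1: ids {10} → ROUND(AVG(m.credits), 2)=4
  2: ids {5, 9, 13, 14} → ROUND(AVG(m.credits), 2)=3.5
  3: ids {7, 8} → ROUND(AVG(m.credits), 2)=2
  4: ids {2, 6} → ROUND(AVG(m.credits), 2)=4.5
  5: ids {1, 3, 4, 11, 12} → ROUND(AVG(m.credits), 2)=2.8

Noa | 4 ; Ivy | 3.5 ; Omar | 2 ; Kira | 4.5 ; Yuki | 2.8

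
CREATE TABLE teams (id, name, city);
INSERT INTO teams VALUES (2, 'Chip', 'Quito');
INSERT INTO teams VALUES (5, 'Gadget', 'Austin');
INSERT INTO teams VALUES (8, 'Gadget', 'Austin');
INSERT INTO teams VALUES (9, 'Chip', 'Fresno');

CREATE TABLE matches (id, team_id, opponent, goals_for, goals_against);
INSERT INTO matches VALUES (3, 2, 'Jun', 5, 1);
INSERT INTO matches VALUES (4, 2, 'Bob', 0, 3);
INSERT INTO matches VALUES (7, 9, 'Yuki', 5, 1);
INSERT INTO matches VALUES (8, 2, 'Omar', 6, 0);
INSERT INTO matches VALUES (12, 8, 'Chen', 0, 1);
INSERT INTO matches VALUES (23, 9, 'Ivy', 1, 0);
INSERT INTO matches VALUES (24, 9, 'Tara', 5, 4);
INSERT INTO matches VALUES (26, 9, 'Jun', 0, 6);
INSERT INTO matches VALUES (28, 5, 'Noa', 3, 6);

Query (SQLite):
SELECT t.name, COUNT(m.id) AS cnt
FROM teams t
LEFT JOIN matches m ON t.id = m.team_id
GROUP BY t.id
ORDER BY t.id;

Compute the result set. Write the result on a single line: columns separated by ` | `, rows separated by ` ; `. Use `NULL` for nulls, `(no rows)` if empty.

LEFT JOIN keeps every teams row; unmatched ones get NULL for matches columns.
Group by teams.id and compute COUNT(m.id). COUNT(col) of an all-NULL group is 0.
  2: ids {3, 4, 8} → COUNT(m.id)=3
  5: ids {28} → COUNT(m.id)=1
  8: ids {12} → COUNT(m.id)=1
  9: ids {7, 23, 24, 26} → COUNT(m.id)=4

Chip | 3 ; Gadget | 1 ; Gadget | 1 ; Chip | 4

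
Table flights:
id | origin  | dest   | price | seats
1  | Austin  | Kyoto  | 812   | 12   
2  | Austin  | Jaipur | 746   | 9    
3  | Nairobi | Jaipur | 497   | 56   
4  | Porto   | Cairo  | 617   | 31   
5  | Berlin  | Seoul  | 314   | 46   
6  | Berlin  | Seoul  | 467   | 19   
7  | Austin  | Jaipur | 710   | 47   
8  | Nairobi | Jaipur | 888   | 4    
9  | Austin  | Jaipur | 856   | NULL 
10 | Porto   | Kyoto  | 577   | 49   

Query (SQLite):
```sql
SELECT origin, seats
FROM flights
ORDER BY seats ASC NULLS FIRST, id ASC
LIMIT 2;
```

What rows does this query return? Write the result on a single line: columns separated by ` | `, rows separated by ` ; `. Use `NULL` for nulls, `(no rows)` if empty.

Austin | NULL ; Nairobi | 4

Sort by seats asc, tiebreak id asc: (NULL, id=9), (4, id=8), (9, id=2), (12, id=1), (19, id=6) …. Take first 2.
NULLS FIRST: NULL seats rows go before all non-NULL rows (among themselves ordered by id asc).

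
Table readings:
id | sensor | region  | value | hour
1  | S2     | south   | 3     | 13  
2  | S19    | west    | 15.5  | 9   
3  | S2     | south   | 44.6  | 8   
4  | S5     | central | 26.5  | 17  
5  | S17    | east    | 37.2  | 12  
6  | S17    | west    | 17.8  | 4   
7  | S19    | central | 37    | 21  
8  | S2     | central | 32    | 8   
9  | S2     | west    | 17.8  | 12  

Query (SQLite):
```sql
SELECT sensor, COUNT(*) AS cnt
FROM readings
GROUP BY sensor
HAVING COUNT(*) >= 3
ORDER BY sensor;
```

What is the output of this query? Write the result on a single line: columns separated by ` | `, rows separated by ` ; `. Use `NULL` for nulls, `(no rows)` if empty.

S2 | 4

Partition readings by sensor; compute COUNT(*) within each group.
HAVING: keep groups with count ≥ 3.
  S17: ids {5, 6} → COUNT(*)=2
  S19: ids {2, 7} → COUNT(*)=2
  S2: ids {1, 3, 8, 9} → COUNT(*)=4
  S5: ids {4} → COUNT(*)=1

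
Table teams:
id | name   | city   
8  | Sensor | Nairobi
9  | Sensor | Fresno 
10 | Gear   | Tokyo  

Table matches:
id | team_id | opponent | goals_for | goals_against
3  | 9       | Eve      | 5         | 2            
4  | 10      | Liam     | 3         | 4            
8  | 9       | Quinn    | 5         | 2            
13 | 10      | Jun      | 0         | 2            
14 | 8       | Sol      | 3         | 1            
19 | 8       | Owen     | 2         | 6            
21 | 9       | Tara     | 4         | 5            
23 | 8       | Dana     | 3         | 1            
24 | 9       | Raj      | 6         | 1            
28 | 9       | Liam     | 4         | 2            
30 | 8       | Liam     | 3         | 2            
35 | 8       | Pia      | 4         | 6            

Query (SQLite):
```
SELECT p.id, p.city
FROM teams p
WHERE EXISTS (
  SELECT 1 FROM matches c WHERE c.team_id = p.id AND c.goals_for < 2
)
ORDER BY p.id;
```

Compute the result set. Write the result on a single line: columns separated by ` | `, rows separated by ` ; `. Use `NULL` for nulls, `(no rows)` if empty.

10 | Tokyo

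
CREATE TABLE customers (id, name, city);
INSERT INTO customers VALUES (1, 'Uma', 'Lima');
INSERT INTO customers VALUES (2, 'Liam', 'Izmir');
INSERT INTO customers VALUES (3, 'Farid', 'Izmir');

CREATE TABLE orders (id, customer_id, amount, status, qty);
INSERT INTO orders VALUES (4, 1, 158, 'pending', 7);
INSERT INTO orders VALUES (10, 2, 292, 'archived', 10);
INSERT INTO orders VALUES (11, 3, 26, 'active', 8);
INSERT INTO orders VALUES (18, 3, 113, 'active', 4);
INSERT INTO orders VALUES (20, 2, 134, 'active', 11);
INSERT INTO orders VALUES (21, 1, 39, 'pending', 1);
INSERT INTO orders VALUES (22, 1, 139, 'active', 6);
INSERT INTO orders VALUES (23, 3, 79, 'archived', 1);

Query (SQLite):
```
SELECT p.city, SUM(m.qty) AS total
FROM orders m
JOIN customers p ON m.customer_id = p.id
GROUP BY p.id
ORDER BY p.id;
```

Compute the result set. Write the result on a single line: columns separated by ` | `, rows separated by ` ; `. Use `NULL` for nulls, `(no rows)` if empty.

Join each orders row to its customers via customer_id.
Group joined rows by customers.id; compute SUM(m.qty) per group.
  1: ids {4, 21, 22} → SUM(m.qty)=14
  2: ids {10, 20} → SUM(m.qty)=21
  3: ids {11, 18, 23} → SUM(m.qty)=13

Lima | 14 ; Izmir | 21 ; Izmir | 13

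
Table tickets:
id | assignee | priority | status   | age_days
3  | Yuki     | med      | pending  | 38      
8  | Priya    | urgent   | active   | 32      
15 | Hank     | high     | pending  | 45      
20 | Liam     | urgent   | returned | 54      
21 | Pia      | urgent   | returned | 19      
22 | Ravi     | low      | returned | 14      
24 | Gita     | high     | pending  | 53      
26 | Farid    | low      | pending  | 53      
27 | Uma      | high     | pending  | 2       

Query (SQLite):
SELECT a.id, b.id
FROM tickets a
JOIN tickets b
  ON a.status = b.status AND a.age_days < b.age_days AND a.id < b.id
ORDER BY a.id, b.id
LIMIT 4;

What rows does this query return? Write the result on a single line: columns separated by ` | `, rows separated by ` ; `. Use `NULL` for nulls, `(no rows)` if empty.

Pairs (a,b) with same status, a.age_days < b.age_days, a.id < b.id.
status groups: active:{8} pending:{3,15,24,26,27} returned:{20,21,22}
Ordered by (a.id, b.id); first 4.

3 | 15 ; 3 | 24 ; 3 | 26 ; 15 | 24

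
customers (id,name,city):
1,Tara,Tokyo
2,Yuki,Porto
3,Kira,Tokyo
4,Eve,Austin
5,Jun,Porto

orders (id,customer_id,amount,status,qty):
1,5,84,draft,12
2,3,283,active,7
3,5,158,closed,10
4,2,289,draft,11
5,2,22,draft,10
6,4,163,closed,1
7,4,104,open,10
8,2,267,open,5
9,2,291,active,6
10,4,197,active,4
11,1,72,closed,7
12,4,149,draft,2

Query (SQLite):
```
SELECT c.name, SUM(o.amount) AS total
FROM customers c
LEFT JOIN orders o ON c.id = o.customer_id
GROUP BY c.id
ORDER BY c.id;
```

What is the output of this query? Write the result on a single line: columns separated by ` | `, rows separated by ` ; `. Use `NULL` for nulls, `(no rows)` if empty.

Tara | 72 ; Yuki | 869 ; Kira | 283 ; Eve | 613 ; Jun | 242

LEFT JOIN keeps every customers row; unmatched ones get NULL for orders columns.
Group by customers.id and compute SUM(o.amount). SUM over an all-NULL group is NULL.
  1: ids {11} → SUM(o.amount)=72
  2: ids {4, 5, 8, 9} → SUM(o.amount)=869
  3: ids {2} → SUM(o.amount)=283
  4: ids {6, 7, 10, 12} → SUM(o.amount)=613
  5: ids {1, 3} → SUM(o.amount)=242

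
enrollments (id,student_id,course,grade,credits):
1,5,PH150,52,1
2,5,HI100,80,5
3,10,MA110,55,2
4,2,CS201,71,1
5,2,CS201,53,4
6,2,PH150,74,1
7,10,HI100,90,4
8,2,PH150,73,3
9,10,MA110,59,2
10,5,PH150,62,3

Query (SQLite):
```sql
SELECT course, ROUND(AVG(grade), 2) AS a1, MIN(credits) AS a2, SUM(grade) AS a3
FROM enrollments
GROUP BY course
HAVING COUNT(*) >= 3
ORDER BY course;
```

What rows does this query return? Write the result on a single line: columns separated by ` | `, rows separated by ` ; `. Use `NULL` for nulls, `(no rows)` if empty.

PH150 | 65.25 | 1 | 261

Group enrollments by course.
Per group compute: ROUND(AVG(grade), 2), MIN(credits), SUM(grade).
HAVING: drop groups with fewer than 3 rows.
  CS201: ids {4, 5} → ROUND(AVG(grade), 2)=62, MIN(credits)=1, SUM(grade)=124
  HI100: ids {2, 7} → ROUND(AVG(grade), 2)=85, MIN(credits)=4, SUM(grade)=170
  MA110: ids {3, 9} → ROUND(AVG(grade), 2)=57, MIN(credits)=2, SUM(grade)=114
  PH150: ids {1, 6, 8, 10} → ROUND(AVG(grade), 2)=65.25, MIN(credits)=1, SUM(grade)=261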